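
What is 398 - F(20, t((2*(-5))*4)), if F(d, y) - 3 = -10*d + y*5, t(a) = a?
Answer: 795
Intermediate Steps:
F(d, y) = 3 - 10*d + 5*y (F(d, y) = 3 + (-10*d + y*5) = 3 + (-10*d + 5*y) = 3 - 10*d + 5*y)
398 - F(20, t((2*(-5))*4)) = 398 - (3 - 10*20 + 5*((2*(-5))*4)) = 398 - (3 - 200 + 5*(-10*4)) = 398 - (3 - 200 + 5*(-40)) = 398 - (3 - 200 - 200) = 398 - 1*(-397) = 398 + 397 = 795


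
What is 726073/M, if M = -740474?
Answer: -726073/740474 ≈ -0.98055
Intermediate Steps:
726073/M = 726073/(-740474) = 726073*(-1/740474) = -726073/740474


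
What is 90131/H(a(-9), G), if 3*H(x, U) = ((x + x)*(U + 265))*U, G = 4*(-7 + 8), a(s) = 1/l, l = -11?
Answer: -2974323/2152 ≈ -1382.1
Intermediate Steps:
a(s) = -1/11 (a(s) = 1/(-11) = -1/11)
G = 4 (G = 4*1 = 4)
H(x, U) = 2*U*x*(265 + U)/3 (H(x, U) = (((x + x)*(U + 265))*U)/3 = (((2*x)*(265 + U))*U)/3 = ((2*x*(265 + U))*U)/3 = (2*U*x*(265 + U))/3 = 2*U*x*(265 + U)/3)
90131/H(a(-9), G) = 90131/(((⅔)*4*(-1/11)*(265 + 4))) = 90131/(((⅔)*4*(-1/11)*269)) = 90131/(-2152/33) = 90131*(-33/2152) = -2974323/2152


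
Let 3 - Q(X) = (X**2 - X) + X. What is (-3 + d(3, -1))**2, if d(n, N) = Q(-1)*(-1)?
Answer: 25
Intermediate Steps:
Q(X) = 3 - X**2 (Q(X) = 3 - ((X**2 - X) + X) = 3 - X**2)
d(n, N) = -2 (d(n, N) = (3 - 1*(-1)**2)*(-1) = (3 - 1*1)*(-1) = (3 - 1)*(-1) = 2*(-1) = -2)
(-3 + d(3, -1))**2 = (-3 - 2)**2 = (-5)**2 = 25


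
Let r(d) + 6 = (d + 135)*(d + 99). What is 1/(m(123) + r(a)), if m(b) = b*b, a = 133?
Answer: 1/77299 ≈ 1.2937e-5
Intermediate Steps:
m(b) = b²
r(d) = -6 + (99 + d)*(135 + d) (r(d) = -6 + (d + 135)*(d + 99) = -6 + (135 + d)*(99 + d) = -6 + (99 + d)*(135 + d))
1/(m(123) + r(a)) = 1/(123² + (13359 + 133² + 234*133)) = 1/(15129 + (13359 + 17689 + 31122)) = 1/(15129 + 62170) = 1/77299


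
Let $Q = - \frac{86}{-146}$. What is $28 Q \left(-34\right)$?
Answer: $- \frac{40936}{73} \approx -560.77$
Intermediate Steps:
$Q = \frac{43}{73}$ ($Q = \left(-86\right) \left(- \frac{1}{146}\right) = \frac{43}{73} \approx 0.58904$)
$28 Q \left(-34\right) = 28 \cdot \frac{43}{73} \left(-34\right) = \frac{1204}{73} \left(-34\right) = - \frac{40936}{73}$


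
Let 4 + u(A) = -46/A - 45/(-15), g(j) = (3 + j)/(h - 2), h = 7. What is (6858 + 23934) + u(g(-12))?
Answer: 277349/9 ≈ 30817.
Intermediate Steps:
g(j) = 3/5 + j/5 (g(j) = (3 + j)/(7 - 2) = (3 + j)/5 = (3 + j)*(1/5) = 3/5 + j/5)
u(A) = -1 - 46/A (u(A) = -4 + (-46/A - 45/(-15)) = -4 + (-46/A - 45*(-1/15)) = -4 + (-46/A + 3) = -4 + (3 - 46/A) = -1 - 46/A)
(6858 + 23934) + u(g(-12)) = (6858 + 23934) + (-46 - (3/5 + (1/5)*(-12)))/(3/5 + (1/5)*(-12)) = 30792 + (-46 - (3/5 - 12/5))/(3/5 - 12/5) = 30792 + (-46 - 1*(-9/5))/(-9/5) = 30792 - 5*(-46 + 9/5)/9 = 30792 - 5/9*(-221/5) = 30792 + 221/9 = 277349/9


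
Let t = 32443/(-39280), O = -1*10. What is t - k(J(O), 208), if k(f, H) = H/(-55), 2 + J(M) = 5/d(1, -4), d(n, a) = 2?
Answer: 255435/86416 ≈ 2.9559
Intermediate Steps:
O = -10
J(M) = ½ (J(M) = -2 + 5/2 = ½)
t = -32443/39280 (t = 32443*(-1/39280) = -32443/39280 ≈ -0.82594)
k(f, H) = -H/55 (k(f, H) = H*(-1/55) = -H/55)
t - k(J(O), 208) = -32443/39280 - (-1)*208/55 = -32443/39280 - 1*(-208/55) = -32443/39280 + 208/55 = 255435/86416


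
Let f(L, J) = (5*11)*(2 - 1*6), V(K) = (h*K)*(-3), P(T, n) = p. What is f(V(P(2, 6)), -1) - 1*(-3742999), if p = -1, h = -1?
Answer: 3742779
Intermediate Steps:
P(T, n) = -1
V(K) = 3*K (V(K) = -K*(-3) = 3*K)
f(L, J) = -220 (f(L, J) = 55*(2 - 6) = 55*(-4) = -220)
f(V(P(2, 6)), -1) - 1*(-3742999) = -220 - 1*(-3742999) = -220 + 3742999 = 3742779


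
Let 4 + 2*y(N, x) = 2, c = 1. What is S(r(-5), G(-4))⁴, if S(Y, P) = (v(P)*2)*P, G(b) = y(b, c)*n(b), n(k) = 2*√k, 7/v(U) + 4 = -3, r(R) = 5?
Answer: 4096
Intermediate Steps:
y(N, x) = -1 (y(N, x) = -2 + (½)*2 = -2 + 1 = -1)
v(U) = -1 (v(U) = 7/(-4 - 3) = 7/(-7) = 7*(-⅐) = -1)
G(b) = -2*√b
S(Y, P) = -2*P (S(Y, P) = (-1*2)*P = -2*P)
S(r(-5), G(-4))⁴ = (-(-4)*√(-4))⁴ = (-(-4)*2*I)⁴ = (-(-8)*I)⁴ = (8*I)⁴ = 4096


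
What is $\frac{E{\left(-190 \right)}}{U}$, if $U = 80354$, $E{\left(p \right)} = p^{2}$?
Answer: $\frac{18050}{40177} \approx 0.44926$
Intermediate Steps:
$\frac{E{\left(-190 \right)}}{U} = \frac{\left(-190\right)^{2}}{80354} = 36100 \cdot \frac{1}{80354} = \frac{18050}{40177}$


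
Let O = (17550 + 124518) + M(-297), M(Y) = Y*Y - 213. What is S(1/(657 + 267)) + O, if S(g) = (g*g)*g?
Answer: 181494964417537/788889024 ≈ 2.3006e+5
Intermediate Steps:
M(Y) = -213 + Y² (M(Y) = Y² - 213 = -213 + Y²)
S(g) = g³ (S(g) = g²*g = g³)
O = 230064 (O = (17550 + 124518) + (-213 + (-297)²) = 142068 + (-213 + 88209) = 142068 + 87996 = 230064)
S(1/(657 + 267)) + O = (1/(657 + 267))³ + 230064 = (1/924)³ + 230064 = 1/788889024 + 230064 = 181494964417537/788889024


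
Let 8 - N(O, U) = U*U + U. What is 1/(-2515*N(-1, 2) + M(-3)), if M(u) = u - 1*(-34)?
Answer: -1/4999 ≈ -0.00020004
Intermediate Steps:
N(O, U) = 8 - U - U² (N(O, U) = 8 - (U*U + U) = 8 - (U² + U) = 8 - (U + U²) = 8 + (-U - U²) = 8 - U - U²)
M(u) = 34 + u (M(u) = u + 34 = 34 + u)
1/(-2515*N(-1, 2) + M(-3)) = 1/(-2515*(8 - 1*2 - 1*2²) + (34 - 3)) = 1/(-2515*(8 - 2 - 1*4) + 31) = 1/(-2515*(8 - 2 - 4) + 31) = 1/(-2515*2 + 31) = 1/(-503*10 + 31) = 1/(-5030 + 31) = 1/(-4999) = -1/4999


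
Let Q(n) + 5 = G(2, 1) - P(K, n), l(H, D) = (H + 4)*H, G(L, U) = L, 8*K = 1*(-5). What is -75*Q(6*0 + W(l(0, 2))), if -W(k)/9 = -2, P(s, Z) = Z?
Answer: 1575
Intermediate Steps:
K = -5/8 (K = (1*(-5))/8 = (⅛)*(-5) = -5/8 ≈ -0.62500)
l(H, D) = H*(4 + H) (l(H, D) = (4 + H)*H = H*(4 + H))
W(k) = 18 (W(k) = -9*(-2) = 18)
Q(n) = -3 - n (Q(n) = -5 + (2 - n) = -3 - n)
-75*Q(6*0 + W(l(0, 2))) = -75*(-3 - (6*0 + 18)) = -75*(-3 - (0 + 18)) = -75*(-3 - 1*18) = -75*(-3 - 18) = -75*(-21) = 1575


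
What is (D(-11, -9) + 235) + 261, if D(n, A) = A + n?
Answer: 476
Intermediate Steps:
(D(-11, -9) + 235) + 261 = ((-9 - 11) + 235) + 261 = (-20 + 235) + 261 = 215 + 261 = 476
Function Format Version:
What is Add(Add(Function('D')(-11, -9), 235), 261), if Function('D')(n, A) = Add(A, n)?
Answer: 476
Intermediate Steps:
Add(Add(Function('D')(-11, -9), 235), 261) = Add(Add(Add(-9, -11), 235), 261) = Add(Add(-20, 235), 261) = Add(215, 261) = 476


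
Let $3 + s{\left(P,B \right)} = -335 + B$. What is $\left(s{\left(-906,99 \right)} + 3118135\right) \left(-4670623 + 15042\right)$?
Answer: $-14515617377576$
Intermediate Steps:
$s{\left(P,B \right)} = -338 + B$ ($s{\left(P,B \right)} = -3 + \left(-335 + B\right) = -338 + B$)
$\left(s{\left(-906,99 \right)} + 3118135\right) \left(-4670623 + 15042\right) = \left(\left(-338 + 99\right) + 3118135\right) \left(-4670623 + 15042\right) = \left(-239 + 3118135\right) \left(-4655581\right) = 3117896 \left(-4655581\right) = -14515617377576$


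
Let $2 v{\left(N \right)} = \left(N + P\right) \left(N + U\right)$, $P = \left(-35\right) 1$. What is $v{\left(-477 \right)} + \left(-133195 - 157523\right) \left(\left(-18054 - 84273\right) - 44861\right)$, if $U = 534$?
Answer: $42790186392$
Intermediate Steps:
$P = -35$
$v{\left(N \right)} = \frac{\left(-35 + N\right) \left(534 + N\right)}{2}$ ($v{\left(N \right)} = \frac{\left(N - 35\right) \left(N + 534\right)}{2} = \frac{\left(-35 + N\right) \left(534 + N\right)}{2}$)
$v{\left(-477 \right)} + \left(-133195 - 157523\right) \left(\left(-18054 - 84273\right) - 44861\right) = \left(-9345 + \frac{\left(-477\right)^{2}}{2} + \frac{499}{2} \left(-477\right)\right) + \left(-133195 - 157523\right) \left(\left(-18054 - 84273\right) - 44861\right) = \left(-9345 + \frac{1}{2} \cdot 227529 - \frac{238023}{2}\right) - 290718 \left(-102327 - 44861\right) = \left(-9345 + \frac{227529}{2} - \frac{238023}{2}\right) - -42790200984 = -14592 + 42790200984 = 42790186392$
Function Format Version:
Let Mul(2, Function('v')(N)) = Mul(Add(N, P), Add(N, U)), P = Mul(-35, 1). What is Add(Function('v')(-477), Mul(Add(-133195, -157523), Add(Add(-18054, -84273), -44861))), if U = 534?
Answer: 42790186392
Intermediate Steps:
P = -35
Function('v')(N) = Mul(Rational(1, 2), Add(-35, N), Add(534, N)) (Function('v')(N) = Mul(Rational(1, 2), Mul(Add(N, -35), Add(N, 534))) = Mul(Rational(1, 2), Mul(Add(-35, N), Add(534, N))) = Mul(Rational(1, 2), Add(-35, N), Add(534, N)))
Add(Function('v')(-477), Mul(Add(-133195, -157523), Add(Add(-18054, -84273), -44861))) = Add(Add(-9345, Mul(Rational(1, 2), Pow(-477, 2)), Mul(Rational(499, 2), -477)), Mul(Add(-133195, -157523), Add(Add(-18054, -84273), -44861))) = Add(Add(-9345, Mul(Rational(1, 2), 227529), Rational(-238023, 2)), Mul(-290718, Add(-102327, -44861))) = Add(Add(-9345, Rational(227529, 2), Rational(-238023, 2)), Mul(-290718, -147188)) = Add(-14592, 42790200984) = 42790186392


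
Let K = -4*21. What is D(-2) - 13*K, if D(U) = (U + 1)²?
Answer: 1093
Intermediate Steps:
K = -84
D(U) = (1 + U)²
D(-2) - 13*K = (1 - 2)² - 13*(-84) = (-1)² + 1092 = 1 + 1092 = 1093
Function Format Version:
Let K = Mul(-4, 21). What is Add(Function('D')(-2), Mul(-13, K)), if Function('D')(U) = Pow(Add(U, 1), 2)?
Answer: 1093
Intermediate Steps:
K = -84
Function('D')(U) = Pow(Add(1, U), 2)
Add(Function('D')(-2), Mul(-13, K)) = Add(Pow(Add(1, -2), 2), Mul(-13, -84)) = Add(Pow(-1, 2), 1092) = Add(1, 1092) = 1093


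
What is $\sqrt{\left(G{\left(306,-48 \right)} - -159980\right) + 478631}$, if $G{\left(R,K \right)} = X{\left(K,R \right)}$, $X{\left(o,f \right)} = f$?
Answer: $\sqrt{638917} \approx 799.32$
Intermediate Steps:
$G{\left(R,K \right)} = R$
$\sqrt{\left(G{\left(306,-48 \right)} - -159980\right) + 478631} = \sqrt{\left(306 - -159980\right) + 478631} = \sqrt{\left(306 + 159980\right) + 478631} = \sqrt{160286 + 478631} = \sqrt{638917}$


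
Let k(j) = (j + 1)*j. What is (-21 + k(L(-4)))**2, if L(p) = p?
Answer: 81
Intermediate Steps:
k(j) = j*(1 + j) (k(j) = (1 + j)*j = j*(1 + j))
(-21 + k(L(-4)))**2 = (-21 - 4*(1 - 4))**2 = (-21 - 4*(-3))**2 = (-21 + 12)**2 = (-9)**2 = 81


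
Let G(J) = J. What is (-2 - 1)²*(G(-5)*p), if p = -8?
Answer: 360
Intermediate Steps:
(-2 - 1)²*(G(-5)*p) = (-2 - 1)²*(-5*(-8)) = (-3)²*40 = 9*40 = 360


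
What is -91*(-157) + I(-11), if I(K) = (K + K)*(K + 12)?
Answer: 14265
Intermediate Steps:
I(K) = 2*K*(12 + K) (I(K) = (2*K)*(12 + K) = 2*K*(12 + K))
-91*(-157) + I(-11) = -91*(-157) + 2*(-11)*(12 - 11) = 14287 + 2*(-11)*1 = 14287 - 22 = 14265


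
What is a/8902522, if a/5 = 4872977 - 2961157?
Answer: 4779550/4451261 ≈ 1.0738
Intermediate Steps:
a = 9559100 (a = 5*(4872977 - 2961157) = 5*1911820 = 9559100)
a/8902522 = 9559100/8902522 = 9559100*(1/8902522) = 4779550/4451261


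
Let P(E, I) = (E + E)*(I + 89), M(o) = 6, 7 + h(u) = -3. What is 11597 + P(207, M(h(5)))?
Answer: 50927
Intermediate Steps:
h(u) = -10 (h(u) = -7 - 3 = -10)
P(E, I) = 2*E*(89 + I) (P(E, I) = (2*E)*(89 + I) = 2*E*(89 + I))
11597 + P(207, M(h(5))) = 11597 + 2*207*(89 + 6) = 11597 + 2*207*95 = 11597 + 39330 = 50927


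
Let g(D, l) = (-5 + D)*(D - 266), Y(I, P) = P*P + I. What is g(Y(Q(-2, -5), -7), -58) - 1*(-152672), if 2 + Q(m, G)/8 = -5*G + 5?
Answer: 154548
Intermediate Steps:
Q(m, G) = 24 - 40*G (Q(m, G) = -16 + 8*(-5*G + 5) = -16 + 8*(5 - 5*G) = -16 + (40 - 40*G) = 24 - 40*G)
Y(I, P) = I + P² (Y(I, P) = P² + I = I + P²)
g(D, l) = (-266 + D)*(-5 + D) (g(D, l) = (-5 + D)*(-266 + D) = (-266 + D)*(-5 + D))
g(Y(Q(-2, -5), -7), -58) - 1*(-152672) = (1330 + ((24 - 40*(-5)) + (-7)²)² - 271*((24 - 40*(-5)) + (-7)²)) - 1*(-152672) = (1330 + ((24 + 200) + 49)² - 271*((24 + 200) + 49)) + 152672 = (1330 + (224 + 49)² - 271*(224 + 49)) + 152672 = (1330 + 273² - 271*273) + 152672 = (1330 + 74529 - 73983) + 152672 = 1876 + 152672 = 154548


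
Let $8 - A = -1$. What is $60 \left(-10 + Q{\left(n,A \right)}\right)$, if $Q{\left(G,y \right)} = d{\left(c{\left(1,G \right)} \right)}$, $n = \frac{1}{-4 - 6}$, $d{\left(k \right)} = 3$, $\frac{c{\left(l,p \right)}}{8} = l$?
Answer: $-420$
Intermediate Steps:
$A = 9$ ($A = 8 - -1 = 8 + 1 = 9$)
$c{\left(l,p \right)} = 8 l$
$n = - \frac{1}{10}$ ($n = \frac{1}{-10} = - \frac{1}{10} \approx -0.1$)
$Q{\left(G,y \right)} = 3$
$60 \left(-10 + Q{\left(n,A \right)}\right) = 60 \left(-10 + 3\right) = 60 \left(-7\right) = -420$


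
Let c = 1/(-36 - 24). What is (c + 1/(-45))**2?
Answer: 49/32400 ≈ 0.0015123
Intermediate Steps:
c = -1/60 (c = 1/(-60) = -1/60 ≈ -0.016667)
(c + 1/(-45))**2 = (-1/60 + 1/(-45))**2 = (-1/60 - 1/45)**2 = (-7/180)**2 = 49/32400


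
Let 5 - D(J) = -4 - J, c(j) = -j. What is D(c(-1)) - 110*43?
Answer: -4720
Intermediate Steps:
D(J) = 9 + J (D(J) = 5 - (-4 - J) = 5 + (4 + J) = 9 + J)
D(c(-1)) - 110*43 = (9 - 1*(-1)) - 110*43 = (9 + 1) - 4730 = 10 - 4730 = -4720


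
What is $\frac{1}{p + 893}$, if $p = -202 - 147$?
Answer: $\frac{1}{544} \approx 0.0018382$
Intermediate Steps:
$p = -349$ ($p = -202 - 147 = -349$)
$\frac{1}{p + 893} = \frac{1}{-349 + 893} = \frac{1}{544}$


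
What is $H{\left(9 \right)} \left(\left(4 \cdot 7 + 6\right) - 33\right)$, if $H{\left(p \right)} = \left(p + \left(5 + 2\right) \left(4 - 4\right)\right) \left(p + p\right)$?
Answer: $162$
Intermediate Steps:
$H{\left(p \right)} = 2 p^{2}$ ($H{\left(p \right)} = \left(p + 7 \cdot 0\right) 2 p = \left(p + 0\right) 2 p = p 2 p = 2 p^{2}$)
$H{\left(9 \right)} \left(\left(4 \cdot 7 + 6\right) - 33\right) = 2 \cdot 9^{2} \left(\left(4 \cdot 7 + 6\right) - 33\right) = 2 \cdot 81 \left(\left(28 + 6\right) - 33\right) = 162 \left(34 - 33\right) = 162 \cdot 1 = 162$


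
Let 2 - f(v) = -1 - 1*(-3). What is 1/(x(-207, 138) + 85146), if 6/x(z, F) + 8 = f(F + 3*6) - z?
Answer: 199/16944060 ≈ 1.1745e-5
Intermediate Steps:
f(v) = 0 (f(v) = 2 - (-1 - 1*(-3)) = 2 - (-1 + 3) = 2 - 1*2 = 2 - 2 = 0)
x(z, F) = 6/(-8 - z) (x(z, F) = 6/(-8 + (0 - z)) = 6/(-8 - z))
1/(x(-207, 138) + 85146) = 1/(-6/(8 - 207) + 85146) = 1/(-6/(-199) + 85146) = 1/(-6*(-1/199) + 85146) = 1/(6/199 + 85146) = 1/(16944060/199) = 199/16944060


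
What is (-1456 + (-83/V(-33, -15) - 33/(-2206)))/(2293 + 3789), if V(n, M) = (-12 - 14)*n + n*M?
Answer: -4345887857/18153054876 ≈ -0.23940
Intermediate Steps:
V(n, M) = -26*n + M*n
(-1456 + (-83/V(-33, -15) - 33/(-2206)))/(2293 + 3789) = (-1456 + (-83*(-1/(33*(-26 - 15))) - 33/(-2206)))/(2293 + 3789) = (-1456 + (-83/((-33*(-41))) - 33*(-1/2206)))/6082 = (-1456 + (-83/1353 + 33/2206))*(1/6082) = (-1456 - 138449/2984718)*(1/6082) = -4345887857/2984718*1/6082 = -4345887857/18153054876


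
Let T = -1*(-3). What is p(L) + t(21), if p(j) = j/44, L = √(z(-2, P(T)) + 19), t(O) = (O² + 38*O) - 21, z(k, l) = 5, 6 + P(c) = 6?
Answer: 1218 + √6/22 ≈ 1218.1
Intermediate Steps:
T = 3
P(c) = 0 (P(c) = -6 + 6 = 0)
t(O) = -21 + O² + 38*O
L = 2*√6 (L = √(5 + 19) = √24 = 2*√6 ≈ 4.8990)
p(j) = j/44 (p(j) = j*(1/44) = j/44)
p(L) + t(21) = (2*√6)/44 + (-21 + 21² + 38*21) = √6/22 + (-21 + 441 + 798) = √6/22 + 1218 = 1218 + √6/22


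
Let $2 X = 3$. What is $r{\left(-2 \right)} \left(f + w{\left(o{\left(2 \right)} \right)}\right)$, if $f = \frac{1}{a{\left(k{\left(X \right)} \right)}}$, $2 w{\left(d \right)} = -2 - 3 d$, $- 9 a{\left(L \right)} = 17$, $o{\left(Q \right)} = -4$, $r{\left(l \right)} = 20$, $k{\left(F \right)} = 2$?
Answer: $\frac{1520}{17} \approx 89.412$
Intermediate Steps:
$X = \frac{3}{2}$ ($X = \frac{1}{2} \cdot 3 = \frac{3}{2} \approx 1.5$)
$a{\left(L \right)} = - \frac{17}{9}$ ($a{\left(L \right)} = \left(- \frac{1}{9}\right) 17 = - \frac{17}{9}$)
$w{\left(d \right)} = -1 - \frac{3 d}{2}$ ($w{\left(d \right)} = \frac{-2 - 3 d}{2} = -1 - \frac{3 d}{2}$)
$f = - \frac{9}{17}$ ($f = \frac{1}{- \frac{17}{9}} = - \frac{9}{17} \approx -0.52941$)
$r{\left(-2 \right)} \left(f + w{\left(o{\left(2 \right)} \right)}\right) = 20 \left(- \frac{9}{17} - -5\right) = 20 \left(- \frac{9}{17} + \left(-1 + 6\right)\right) = 20 \left(- \frac{9}{17} + 5\right) = 20 \cdot \frac{76}{17} = \frac{1520}{17}$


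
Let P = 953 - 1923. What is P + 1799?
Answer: 829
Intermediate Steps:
P = -970
P + 1799 = -970 + 1799 = 829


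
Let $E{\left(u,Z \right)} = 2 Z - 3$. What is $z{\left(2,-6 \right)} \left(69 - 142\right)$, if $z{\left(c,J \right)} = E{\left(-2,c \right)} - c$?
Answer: $73$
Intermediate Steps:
$E{\left(u,Z \right)} = -3 + 2 Z$
$z{\left(c,J \right)} = -3 + c$ ($z{\left(c,J \right)} = \left(-3 + 2 c\right) - c = -3 + c$)
$z{\left(2,-6 \right)} \left(69 - 142\right) = \left(-3 + 2\right) \left(69 - 142\right) = \left(-1\right) \left(-73\right) = 73$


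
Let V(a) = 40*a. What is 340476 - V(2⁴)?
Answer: 339836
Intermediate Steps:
340476 - V(2⁴) = 340476 - 40*2⁴ = 340476 - 40*16 = 340476 - 1*640 = 340476 - 640 = 339836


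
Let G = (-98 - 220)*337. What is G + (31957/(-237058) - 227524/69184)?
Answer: -219705632779129/2050077584 ≈ -1.0717e+5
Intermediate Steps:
G = -107166 (G = -318*337 = -107166)
G + (31957/(-237058) - 227524/69184) = -107166 + (31957/(-237058) - 227524/69184) = -107166 + (31957*(-1/237058) - 227524*1/69184) = -107166 + (-31957/237058 - 56881/17296) = -107166 - 7018412185/2050077584 = -219705632779129/2050077584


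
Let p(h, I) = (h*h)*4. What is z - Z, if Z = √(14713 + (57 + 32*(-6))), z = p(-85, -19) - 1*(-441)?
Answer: 29341 - √14578 ≈ 29220.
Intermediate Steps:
p(h, I) = 4*h² (p(h, I) = h²*4 = 4*h²)
z = 29341 (z = 4*(-85)² - 1*(-441) = 4*7225 + 441 = 28900 + 441 = 29341)
Z = √14578 (Z = √(14713 + (57 - 192)) = √(14713 - 135) = √14578 ≈ 120.74)
z - Z = 29341 - √14578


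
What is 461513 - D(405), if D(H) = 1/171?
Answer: 78918722/171 ≈ 4.6151e+5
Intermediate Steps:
D(H) = 1/171
461513 - D(405) = 461513 - 1*1/171 = 461513 - 1/171 = 78918722/171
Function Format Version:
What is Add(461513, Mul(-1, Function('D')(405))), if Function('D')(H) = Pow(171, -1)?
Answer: Rational(78918722, 171) ≈ 4.6151e+5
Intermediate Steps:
Function('D')(H) = Rational(1, 171)
Add(461513, Mul(-1, Function('D')(405))) = Add(461513, Mul(-1, Rational(1, 171))) = Add(461513, Rational(-1, 171)) = Rational(78918722, 171)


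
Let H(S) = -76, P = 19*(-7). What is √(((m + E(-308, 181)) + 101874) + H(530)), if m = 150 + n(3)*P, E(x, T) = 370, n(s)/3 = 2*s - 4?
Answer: 12*√705 ≈ 318.62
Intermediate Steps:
n(s) = -12 + 6*s (n(s) = 3*(2*s - 4) = 3*(-4 + 2*s) = -12 + 6*s)
P = -133
m = -648 (m = 150 + (-12 + 6*3)*(-133) = 150 + (-12 + 18)*(-133) = 150 + 6*(-133) = 150 - 798 = -648)
√(((m + E(-308, 181)) + 101874) + H(530)) = √(((-648 + 370) + 101874) - 76) = √((-278 + 101874) - 76) = √(101596 - 76) = √101520 = 12*√705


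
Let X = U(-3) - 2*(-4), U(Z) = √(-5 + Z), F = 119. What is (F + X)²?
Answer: 16121 + 508*I*√2 ≈ 16121.0 + 718.42*I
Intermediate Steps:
X = 8 + 2*I*√2 (X = √(-5 - 3) - 2*(-4) = √(-8) + 8 = 2*I*√2 + 8 = 8 + 2*I*√2 ≈ 8.0 + 2.8284*I)
(F + X)² = (119 + (8 + 2*I*√2))² = (127 + 2*I*√2)²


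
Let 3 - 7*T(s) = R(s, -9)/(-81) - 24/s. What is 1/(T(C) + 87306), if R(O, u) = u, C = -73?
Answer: 4599/401521976 ≈ 1.1454e-5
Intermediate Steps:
T(s) = 26/63 + 24/(7*s) (T(s) = 3/7 - (-9/(-81) - 24/s)/7 = 3/7 - (-9*(-1/81) - 24/s)/7 = 3/7 - (1/9 - 24/s)/7 = 3/7 + (-1/63 + 24/(7*s)) = 26/63 + 24/(7*s))
1/(T(C) + 87306) = 1/((2/63)*(108 + 13*(-73))/(-73) + 87306) = 1/((2/63)*(-1/73)*(108 - 949) + 87306) = 1/((2/63)*(-1/73)*(-841) + 87306) = 1/(1682/4599 + 87306) = 1/(401521976/4599) = 4599/401521976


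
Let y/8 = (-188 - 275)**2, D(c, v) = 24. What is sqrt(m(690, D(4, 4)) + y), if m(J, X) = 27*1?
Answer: sqrt(1714979) ≈ 1309.6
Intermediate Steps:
m(J, X) = 27
y = 1714952 (y = 8*(-188 - 275)**2 = 8*(-463)**2 = 8*214369 = 1714952)
sqrt(m(690, D(4, 4)) + y) = sqrt(27 + 1714952) = sqrt(1714979)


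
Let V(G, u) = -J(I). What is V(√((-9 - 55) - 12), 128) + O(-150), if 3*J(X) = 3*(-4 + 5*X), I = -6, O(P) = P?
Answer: -116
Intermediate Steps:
J(X) = -4 + 5*X (J(X) = (3*(-4 + 5*X))/3 = (-12 + 15*X)/3 = -4 + 5*X)
V(G, u) = 34 (V(G, u) = -(-4 + 5*(-6)) = -(-4 - 30) = -1*(-34) = 34)
V(√((-9 - 55) - 12), 128) + O(-150) = 34 - 150 = -116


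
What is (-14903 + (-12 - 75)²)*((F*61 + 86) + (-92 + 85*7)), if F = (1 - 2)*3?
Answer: -2977604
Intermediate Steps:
F = -3 (F = -1*3 = -3)
(-14903 + (-12 - 75)²)*((F*61 + 86) + (-92 + 85*7)) = (-14903 + (-12 - 75)²)*((-3*61 + 86) + (-92 + 85*7)) = (-14903 + (-87)²)*((-183 + 86) + (-92 + 595)) = (-14903 + 7569)*(-97 + 503) = -7334*406 = -2977604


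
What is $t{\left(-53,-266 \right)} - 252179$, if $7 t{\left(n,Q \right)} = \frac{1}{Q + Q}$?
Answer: $- \frac{939114597}{3724} \approx -2.5218 \cdot 10^{5}$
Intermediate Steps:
$t{\left(n,Q \right)} = \frac{1}{14 Q}$ ($t{\left(n,Q \right)} = \frac{1}{7 \left(Q + Q\right)} = \frac{1}{7 \cdot 2 Q} = \frac{\frac{1}{2} \frac{1}{Q}}{7} = \frac{1}{14 Q}$)
$t{\left(-53,-266 \right)} - 252179 = \frac{1}{14 \left(-266\right)} - 252179 = \frac{1}{14} \left(- \frac{1}{266}\right) - 252179 = - \frac{1}{3724} - 252179 = - \frac{939114597}{3724}$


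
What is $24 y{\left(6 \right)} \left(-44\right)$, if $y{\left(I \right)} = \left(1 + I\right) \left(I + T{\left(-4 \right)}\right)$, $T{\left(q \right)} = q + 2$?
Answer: $-29568$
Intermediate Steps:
$T{\left(q \right)} = 2 + q$
$y{\left(I \right)} = \left(1 + I\right) \left(-2 + I\right)$ ($y{\left(I \right)} = \left(1 + I\right) \left(I + \left(2 - 4\right)\right) = \left(1 + I\right) \left(I - 2\right) = \left(1 + I\right) \left(-2 + I\right)$)
$24 y{\left(6 \right)} \left(-44\right) = 24 \left(-2 + 6^{2} - 6\right) \left(-44\right) = 24 \left(-2 + 36 - 6\right) \left(-44\right) = 24 \cdot 28 \left(-44\right) = 672 \left(-44\right) = -29568$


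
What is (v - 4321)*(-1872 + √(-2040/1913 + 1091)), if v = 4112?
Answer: 391248 - 209*√3988687259/1913 ≈ 3.8435e+5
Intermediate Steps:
(v - 4321)*(-1872 + √(-2040/1913 + 1091)) = (4112 - 4321)*(-1872 + √(-2040/1913 + 1091)) = -209*(-1872 + √(-2040*1/1913 + 1091)) = -209*(-1872 + √(-2040/1913 + 1091)) = -209*(-1872 + √(2085043/1913)) = -209*(-1872 + √3988687259/1913) = 391248 - 209*√3988687259/1913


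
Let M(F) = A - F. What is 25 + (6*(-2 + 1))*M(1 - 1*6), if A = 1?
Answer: -11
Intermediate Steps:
M(F) = 1 - F
25 + (6*(-2 + 1))*M(1 - 1*6) = 25 + (6*(-2 + 1))*(1 - (1 - 1*6)) = 25 + (6*(-1))*(1 - (1 - 6)) = 25 - 6*(1 - 1*(-5)) = 25 - 6*(1 + 5) = 25 - 6*6 = 25 - 36 = -11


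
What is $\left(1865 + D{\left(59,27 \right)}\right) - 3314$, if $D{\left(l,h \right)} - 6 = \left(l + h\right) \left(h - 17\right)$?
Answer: $-583$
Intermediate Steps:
$D{\left(l,h \right)} = 6 + \left(-17 + h\right) \left(h + l\right)$ ($D{\left(l,h \right)} = 6 + \left(l + h\right) \left(h - 17\right) = 6 + \left(h + l\right) \left(h - 17\right) = 6 + \left(h + l\right) \left(-17 + h\right) = 6 + \left(-17 + h\right) \left(h + l\right)$)
$\left(1865 + D{\left(59,27 \right)}\right) - 3314 = \left(1865 + \left(6 + 27^{2} - 459 - 1003 + 27 \cdot 59\right)\right) - 3314 = \left(1865 + \left(6 + 729 - 459 - 1003 + 1593\right)\right) - 3314 = \left(1865 + 866\right) - 3314 = 2731 - 3314 = -583$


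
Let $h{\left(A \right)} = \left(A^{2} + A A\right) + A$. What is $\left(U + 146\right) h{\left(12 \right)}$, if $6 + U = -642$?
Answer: $-150600$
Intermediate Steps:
$U = -648$ ($U = -6 - 642 = -648$)
$h{\left(A \right)} = A + 2 A^{2}$ ($h{\left(A \right)} = \left(A^{2} + A^{2}\right) + A = 2 A^{2} + A = A + 2 A^{2}$)
$\left(U + 146\right) h{\left(12 \right)} = \left(-648 + 146\right) 12 \left(1 + 2 \cdot 12\right) = - 502 \cdot 12 \left(1 + 24\right) = - 502 \cdot 12 \cdot 25 = \left(-502\right) 300 = -150600$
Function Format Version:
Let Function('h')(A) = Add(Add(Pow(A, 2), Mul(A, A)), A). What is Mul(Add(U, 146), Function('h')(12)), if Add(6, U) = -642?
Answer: -150600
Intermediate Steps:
U = -648 (U = Add(-6, -642) = -648)
Function('h')(A) = Add(A, Mul(2, Pow(A, 2))) (Function('h')(A) = Add(Add(Pow(A, 2), Pow(A, 2)), A) = Add(Mul(2, Pow(A, 2)), A) = Add(A, Mul(2, Pow(A, 2))))
Mul(Add(U, 146), Function('h')(12)) = Mul(Add(-648, 146), Mul(12, Add(1, Mul(2, 12)))) = Mul(-502, Mul(12, Add(1, 24))) = Mul(-502, Mul(12, 25)) = Mul(-502, 300) = -150600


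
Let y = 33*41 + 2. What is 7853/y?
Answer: 7853/1355 ≈ 5.7956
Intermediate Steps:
y = 1355 (y = 1353 + 2 = 1355)
7853/y = 7853/1355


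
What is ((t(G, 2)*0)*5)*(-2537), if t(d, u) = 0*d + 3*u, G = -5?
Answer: 0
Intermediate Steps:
t(d, u) = 3*u (t(d, u) = 0 + 3*u = 3*u)
((t(G, 2)*0)*5)*(-2537) = (((3*2)*0)*5)*(-2537) = ((6*0)*5)*(-2537) = (0*5)*(-2537) = 0*(-2537) = 0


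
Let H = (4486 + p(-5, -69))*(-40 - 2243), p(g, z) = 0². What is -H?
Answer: 10241538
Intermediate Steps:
p(g, z) = 0
H = -10241538 (H = (4486 + 0)*(-40 - 2243) = 4486*(-2283) = -10241538)
-H = -1*(-10241538) = 10241538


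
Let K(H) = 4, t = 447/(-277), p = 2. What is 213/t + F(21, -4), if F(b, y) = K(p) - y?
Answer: -18475/149 ≈ -123.99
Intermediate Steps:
t = -447/277 (t = 447*(-1/277) = -447/277 ≈ -1.6137)
F(b, y) = 4 - y
213/t + F(21, -4) = 213/(-447/277) + (4 - 1*(-4)) = -277/447*213 + (4 + 4) = -19667/149 + 8 = -18475/149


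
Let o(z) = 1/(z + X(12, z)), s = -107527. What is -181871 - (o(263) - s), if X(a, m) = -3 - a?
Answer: -71770705/248 ≈ -2.8940e+5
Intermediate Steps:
o(z) = 1/(-15 + z) (o(z) = 1/(z + (-3 - 1*12)) = 1/(z + (-3 - 12)) = 1/(z - 15) = 1/(-15 + z))
-181871 - (o(263) - s) = -181871 - (1/(-15 + 263) - 1*(-107527)) = -181871 - (1/248 + 107527) = -181871 - 1*26666697/248 = -181871 - 26666697/248 = -71770705/248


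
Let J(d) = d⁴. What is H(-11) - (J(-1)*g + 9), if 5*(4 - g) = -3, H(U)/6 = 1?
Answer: -38/5 ≈ -7.6000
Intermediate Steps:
H(U) = 6 (H(U) = 6*1 = 6)
g = 23/5 (g = 4 - ⅕*(-3) = 4 + ⅗ = 23/5 ≈ 4.6000)
H(-11) - (J(-1)*g + 9) = 6 - ((-1)⁴*(23/5) + 9) = 6 - (1*(23/5) + 9) = 6 - (23/5 + 9) = 6 - 1*68/5 = 6 - 68/5 = -38/5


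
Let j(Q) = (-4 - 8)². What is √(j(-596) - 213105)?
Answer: I*√212961 ≈ 461.48*I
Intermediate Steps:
j(Q) = 144 (j(Q) = (-12)² = 144)
√(j(-596) - 213105) = √(144 - 213105) = √(-212961) = I*√212961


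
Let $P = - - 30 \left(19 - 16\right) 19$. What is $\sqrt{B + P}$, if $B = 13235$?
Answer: $7 \sqrt{305} \approx 122.25$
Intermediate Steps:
$P = 1710$ ($P = - \left(-30\right) 3 \cdot 19 = - \left(-90\right) 19 = \left(-1\right) \left(-1710\right) = 1710$)
$\sqrt{B + P} = \sqrt{13235 + 1710} = \sqrt{14945} = 7 \sqrt{305}$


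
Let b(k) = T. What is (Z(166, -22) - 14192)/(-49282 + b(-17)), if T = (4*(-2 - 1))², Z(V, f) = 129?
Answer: 14063/49138 ≈ 0.28619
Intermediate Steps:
T = 144 (T = (4*(-3))² = (-12)² = 144)
b(k) = 144
(Z(166, -22) - 14192)/(-49282 + b(-17)) = (129 - 14192)/(-49282 + 144) = -14063/(-49138) = -14063*(-1/49138) = 14063/49138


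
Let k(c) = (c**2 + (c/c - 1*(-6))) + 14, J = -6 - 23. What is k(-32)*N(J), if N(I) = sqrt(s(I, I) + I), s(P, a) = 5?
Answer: 2090*I*sqrt(6) ≈ 5119.4*I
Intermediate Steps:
J = -29
N(I) = sqrt(5 + I)
k(c) = 21 + c**2 (k(c) = (c**2 + (1 + 6)) + 14 = (c**2 + 7) + 14 = (7 + c**2) + 14 = 21 + c**2)
k(-32)*N(J) = (21 + (-32)**2)*sqrt(5 - 29) = (21 + 1024)*sqrt(-24) = 1045*(2*I*sqrt(6)) = 2090*I*sqrt(6)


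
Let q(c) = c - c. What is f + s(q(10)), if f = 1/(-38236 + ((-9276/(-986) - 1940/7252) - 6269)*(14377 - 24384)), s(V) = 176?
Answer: 9848287764018609/55956180472300 ≈ 176.00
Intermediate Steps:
q(c) = 0
f = 893809/55956180472300 (f = 1/(-38236 + ((-9276*(-1/986) - 1940*1/7252) - 6269)*(-10007)) = 1/(-38236 + ((4638/493 - 485/1813) - 6269)*(-10007)) = 1/(-38236 + (8169589/893809 - 6269)*(-10007)) = 1/(-38236 - 5595119032/893809*(-10007)) = 1/(-38236 + 55990356153224/893809) = 1/(55956180472300/893809) = 893809/55956180472300 ≈ 1.5973e-8)
f + s(q(10)) = 893809/55956180472300 + 176 = 9848287764018609/55956180472300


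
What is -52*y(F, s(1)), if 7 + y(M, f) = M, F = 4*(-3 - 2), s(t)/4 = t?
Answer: 1404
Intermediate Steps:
s(t) = 4*t
F = -20 (F = 4*(-5) = -20)
y(M, f) = -7 + M
-52*y(F, s(1)) = -52*(-7 - 20) = -52*(-27) = 1404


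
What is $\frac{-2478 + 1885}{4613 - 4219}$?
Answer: $- \frac{593}{394} \approx -1.5051$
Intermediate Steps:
$\frac{-2478 + 1885}{4613 - 4219} = - \frac{593}{394}$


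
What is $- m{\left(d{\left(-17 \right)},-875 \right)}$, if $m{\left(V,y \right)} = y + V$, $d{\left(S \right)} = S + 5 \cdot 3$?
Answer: $877$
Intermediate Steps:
$d{\left(S \right)} = 15 + S$ ($d{\left(S \right)} = S + 15 = 15 + S$)
$m{\left(V,y \right)} = V + y$
$- m{\left(d{\left(-17 \right)},-875 \right)} = - (\left(15 - 17\right) - 875) = - (-2 - 875) = \left(-1\right) \left(-877\right) = 877$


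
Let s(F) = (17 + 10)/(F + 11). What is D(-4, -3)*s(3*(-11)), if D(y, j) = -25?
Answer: 675/22 ≈ 30.682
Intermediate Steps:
s(F) = 27/(11 + F)
D(-4, -3)*s(3*(-11)) = -675/(11 + 3*(-11)) = -675/(11 - 33) = -675/(-22) = -675*(-1)/22 = -25*(-27/22) = 675/22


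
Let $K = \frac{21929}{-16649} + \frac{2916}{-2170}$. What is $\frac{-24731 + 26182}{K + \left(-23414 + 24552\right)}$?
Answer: $\frac{26211103415}{20508952563} \approx 1.278$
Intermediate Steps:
$K = - \frac{48067207}{18064165}$ ($K = 21929 \left(- \frac{1}{16649}\right) + 2916 \left(- \frac{1}{2170}\right) = - \frac{21929}{16649} - \frac{1458}{1085} = - \frac{48067207}{18064165} \approx -2.6609$)
$\frac{-24731 + 26182}{K + \left(-23414 + 24552\right)} = \frac{-24731 + 26182}{- \frac{48067207}{18064165} + \left(-23414 + 24552\right)} = \frac{1451}{- \frac{48067207}{18064165} + 1138} = \frac{1451}{\frac{20508952563}{18064165}} = 1451 \cdot \frac{18064165}{20508952563} = \frac{26211103415}{20508952563}$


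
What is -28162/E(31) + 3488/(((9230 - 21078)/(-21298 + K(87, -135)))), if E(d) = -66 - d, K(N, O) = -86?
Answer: 946080050/143657 ≈ 6585.7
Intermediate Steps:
-28162/E(31) + 3488/(((9230 - 21078)/(-21298 + K(87, -135)))) = -28162/(-66 - 1*31) + 3488/(((9230 - 21078)/(-21298 - 86))) = -28162/(-66 - 31) + 3488/((-11848/(-21384))) = -28162/(-97) + 3488/((-11848*(-1/21384))) = -28162*(-1/97) + 3488/(1481/2673) = 28162/97 + 3488*(2673/1481) = 28162/97 + 9323424/1481 = 946080050/143657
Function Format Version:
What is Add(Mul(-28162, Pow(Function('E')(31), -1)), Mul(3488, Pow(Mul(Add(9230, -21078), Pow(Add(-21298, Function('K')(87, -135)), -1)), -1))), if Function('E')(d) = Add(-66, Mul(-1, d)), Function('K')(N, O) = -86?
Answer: Rational(946080050, 143657) ≈ 6585.7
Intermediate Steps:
Add(Mul(-28162, Pow(Function('E')(31), -1)), Mul(3488, Pow(Mul(Add(9230, -21078), Pow(Add(-21298, Function('K')(87, -135)), -1)), -1))) = Add(Mul(-28162, Pow(Add(-66, Mul(-1, 31)), -1)), Mul(3488, Pow(Mul(Add(9230, -21078), Pow(Add(-21298, -86), -1)), -1))) = Add(Mul(-28162, Pow(Add(-66, -31), -1)), Mul(3488, Pow(Mul(-11848, Pow(-21384, -1)), -1))) = Add(Mul(-28162, Pow(-97, -1)), Mul(3488, Pow(Mul(-11848, Rational(-1, 21384)), -1))) = Add(Mul(-28162, Rational(-1, 97)), Mul(3488, Pow(Rational(1481, 2673), -1))) = Add(Rational(28162, 97), Mul(3488, Rational(2673, 1481))) = Add(Rational(28162, 97), Rational(9323424, 1481)) = Rational(946080050, 143657)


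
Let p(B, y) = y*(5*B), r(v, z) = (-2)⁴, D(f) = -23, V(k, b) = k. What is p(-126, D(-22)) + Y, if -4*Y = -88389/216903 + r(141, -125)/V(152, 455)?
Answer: 79621168435/5494876 ≈ 14490.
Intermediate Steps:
r(v, z) = 16
p(B, y) = 5*B*y
Y = 415195/5494876 (Y = -(-88389/216903 + 16/152)/4 = -(-88389*1/216903 + 16*(1/152))/4 = -(-29463/72301 + 2/19)/4 = -¼*(-415195/1373719) = 415195/5494876 ≈ 0.075560)
p(-126, D(-22)) + Y = 5*(-126)*(-23) + 415195/5494876 = 14490 + 415195/5494876 = 79621168435/5494876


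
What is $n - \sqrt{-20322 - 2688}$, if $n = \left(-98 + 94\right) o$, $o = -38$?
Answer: $152 - i \sqrt{23010} \approx 152.0 - 151.69 i$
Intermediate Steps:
$n = 152$ ($n = \left(-98 + 94\right) \left(-38\right) = \left(-4\right) \left(-38\right) = 152$)
$n - \sqrt{-20322 - 2688} = 152 - \sqrt{-20322 - 2688} = 152 - \sqrt{-23010} = 152 - i \sqrt{23010}$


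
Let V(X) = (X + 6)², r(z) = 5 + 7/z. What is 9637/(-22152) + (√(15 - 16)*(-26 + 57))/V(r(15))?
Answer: -9637/22152 + 6975*I/29584 ≈ -0.43504 + 0.23577*I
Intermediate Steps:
V(X) = (6 + X)²
9637/(-22152) + (√(15 - 16)*(-26 + 57))/V(r(15)) = 9637/(-22152) + (√(15 - 16)*(-26 + 57))/((6 + (5 + 7/15))²) = 9637*(-1/22152) + (√(-1)*31)/((6 + (5 + 7*(1/15)))²) = -9637/22152 + (I*31)/((6 + (5 + 7/15))²) = -9637/22152 + (31*I)/((6 + 82/15)²) = -9637/22152 + (31*I)/((172/15)²) = -9637/22152 + (31*I)/(29584/225) = -9637/22152 + (31*I)*(225/29584) = -9637/22152 + 6975*I/29584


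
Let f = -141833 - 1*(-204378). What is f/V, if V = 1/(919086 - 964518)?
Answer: -2841544440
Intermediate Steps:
f = 62545 (f = -141833 + 204378 = 62545)
V = -1/45432 (V = 1/(-45432) = -1/45432 ≈ -2.2011e-5)
f/V = 62545/(-1/45432) = 62545*(-45432) = -2841544440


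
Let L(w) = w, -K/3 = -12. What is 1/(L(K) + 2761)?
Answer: 1/2797 ≈ 0.00035753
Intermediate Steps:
K = 36 (K = -3*(-12) = 36)
1/(L(K) + 2761) = 1/(36 + 2761) = 1/2797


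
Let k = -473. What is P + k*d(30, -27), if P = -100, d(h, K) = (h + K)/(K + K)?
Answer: -1327/18 ≈ -73.722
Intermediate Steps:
d(h, K) = (K + h)/(2*K) (d(h, K) = (K + h)/((2*K)) = (K + h)*(1/(2*K)) = (K + h)/(2*K))
P + k*d(30, -27) = -100 - 473*(-27 + 30)/(2*(-27)) = -100 - 473*(-1)*3/(2*27) = -100 - 473*(-1/18) = -100 + 473/18 = -1327/18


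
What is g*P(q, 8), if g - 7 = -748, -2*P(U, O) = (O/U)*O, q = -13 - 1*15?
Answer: -5928/7 ≈ -846.86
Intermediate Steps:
q = -28 (q = -13 - 15 = -28)
P(U, O) = -O²/(2*U) (P(U, O) = -O/U*O/2 = -O²/(2*U))
g = -741 (g = 7 - 748 = -741)
g*P(q, 8) = -(-741)*8²/(2*(-28)) = -(-741)*64*(-1)/(2*28) = -741*8/7 = -5928/7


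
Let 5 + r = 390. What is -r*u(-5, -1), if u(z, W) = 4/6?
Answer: -770/3 ≈ -256.67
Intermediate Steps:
r = 385 (r = -5 + 390 = 385)
u(z, W) = 2/3 (u(z, W) = 4*(1/6) = 2/3)
-r*u(-5, -1) = -385*2/3 = -1*770/3 = -770/3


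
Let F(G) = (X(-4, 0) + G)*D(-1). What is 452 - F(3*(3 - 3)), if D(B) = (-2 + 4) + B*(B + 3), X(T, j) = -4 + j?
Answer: 452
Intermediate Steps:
D(B) = 2 + B*(3 + B)
F(G) = 0 (F(G) = ((-4 + 0) + G)*(2 + (-1)² + 3*(-1)) = (-4 + G)*(2 + 1 - 3) = (-4 + G)*0 = 0)
452 - F(3*(3 - 3)) = 452 - 1*0 = 452 + 0 = 452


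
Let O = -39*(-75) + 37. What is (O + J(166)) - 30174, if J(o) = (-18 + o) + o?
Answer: -26898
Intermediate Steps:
O = 2962 (O = 2925 + 37 = 2962)
J(o) = -18 + 2*o
(O + J(166)) - 30174 = (2962 + (-18 + 2*166)) - 30174 = (2962 + (-18 + 332)) - 30174 = (2962 + 314) - 30174 = 3276 - 30174 = -26898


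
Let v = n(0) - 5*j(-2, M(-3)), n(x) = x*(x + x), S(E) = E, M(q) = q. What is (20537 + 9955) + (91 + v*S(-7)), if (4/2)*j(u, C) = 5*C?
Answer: 60641/2 ≈ 30321.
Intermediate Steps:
n(x) = 2*x**2 (n(x) = x*(2*x) = 2*x**2)
j(u, C) = 5*C/2 (j(u, C) = (5*C)/2 = 5*C/2)
v = 75/2 (v = 2*0**2 - 25*(-3)/2 = 2*0 - 5*(-15/2) = 0 + 75/2 = 75/2 ≈ 37.500)
(20537 + 9955) + (91 + v*S(-7)) = (20537 + 9955) + (91 + (75/2)*(-7)) = 30492 + (91 - 525/2) = 30492 - 343/2 = 60641/2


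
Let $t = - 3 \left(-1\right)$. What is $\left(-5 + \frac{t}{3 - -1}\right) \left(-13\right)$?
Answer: $\frac{221}{4} \approx 55.25$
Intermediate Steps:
$t = 3$ ($t = \left(-1\right) \left(-3\right) = 3$)
$\left(-5 + \frac{t}{3 - -1}\right) \left(-13\right) = \left(-5 + \frac{3}{3 - -1}\right) \left(-13\right) = \left(-5 + \frac{3}{3 + 1}\right) \left(-13\right) = \left(-5 + \frac{3}{4}\right) \left(-13\right) = \left(- \frac{17}{4}\right) \left(-13\right) = \frac{221}{4}$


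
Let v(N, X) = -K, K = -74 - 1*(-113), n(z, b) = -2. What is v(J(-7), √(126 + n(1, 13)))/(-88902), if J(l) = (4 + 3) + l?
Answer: 13/29634 ≈ 0.00043869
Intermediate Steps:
J(l) = 7 + l
K = 39 (K = -74 + 113 = 39)
v(N, X) = -39 (v(N, X) = -1*39 = -39)
v(J(-7), √(126 + n(1, 13)))/(-88902) = -39/(-88902) = -39*(-1/88902) = 13/29634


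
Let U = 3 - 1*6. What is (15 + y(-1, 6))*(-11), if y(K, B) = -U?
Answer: -198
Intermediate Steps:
U = -3 (U = 3 - 6 = -3)
y(K, B) = 3 (y(K, B) = -1*(-3) = 3)
(15 + y(-1, 6))*(-11) = (15 + 3)*(-11) = 18*(-11) = -198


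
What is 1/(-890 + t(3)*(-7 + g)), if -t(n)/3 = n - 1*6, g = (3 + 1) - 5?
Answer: -1/962 ≈ -0.0010395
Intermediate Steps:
g = -1 (g = 4 - 5 = -1)
t(n) = 18 - 3*n (t(n) = -3*(n - 1*6) = -3*(n - 6) = -3*(-6 + n) = 18 - 3*n)
1/(-890 + t(3)*(-7 + g)) = 1/(-890 + (18 - 3*3)*(-7 - 1)) = 1/(-890 + (18 - 9)*(-8)) = 1/(-890 + 9*(-8)) = 1/(-890 - 72) = 1/(-962) = -1/962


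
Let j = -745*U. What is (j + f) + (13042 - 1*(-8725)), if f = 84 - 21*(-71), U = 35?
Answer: -2733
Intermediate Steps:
j = -26075 (j = -745*35 = -26075)
f = 1575 (f = 84 + 1491 = 1575)
(j + f) + (13042 - 1*(-8725)) = (-26075 + 1575) + (13042 - 1*(-8725)) = -24500 + (13042 + 8725) = -24500 + 21767 = -2733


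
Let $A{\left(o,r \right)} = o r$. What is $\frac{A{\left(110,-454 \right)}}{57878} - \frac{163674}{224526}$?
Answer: $- \frac{1723829351}{1082926319} \approx -1.5918$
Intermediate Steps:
$\frac{A{\left(110,-454 \right)}}{57878} - \frac{163674}{224526} = \frac{110 \left(-454\right)}{57878} - \frac{163674}{224526} = \left(-49940\right) \frac{1}{57878} - \frac{27279}{37421} = - \frac{24970}{28939} - \frac{27279}{37421} = - \frac{1723829351}{1082926319}$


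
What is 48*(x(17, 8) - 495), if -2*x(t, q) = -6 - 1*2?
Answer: -23568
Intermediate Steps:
x(t, q) = 4 (x(t, q) = -(-6 - 1*2)/2 = -(-6 - 2)/2 = -½*(-8) = 4)
48*(x(17, 8) - 495) = 48*(4 - 495) = 48*(-491) = -23568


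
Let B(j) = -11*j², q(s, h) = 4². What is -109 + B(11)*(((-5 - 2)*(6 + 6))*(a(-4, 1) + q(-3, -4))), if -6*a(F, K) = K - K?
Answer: 1788755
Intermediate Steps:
q(s, h) = 16
a(F, K) = 0 (a(F, K) = -(K - K)/6 = -⅙*0 = 0)
-109 + B(11)*(((-5 - 2)*(6 + 6))*(a(-4, 1) + q(-3, -4))) = -109 + (-11*11²)*(((-5 - 2)*(6 + 6))*(0 + 16)) = -109 + (-11*121)*(-7*12*16) = -109 - (-111804)*16 = -109 - 1331*(-1344) = -109 + 1788864 = 1788755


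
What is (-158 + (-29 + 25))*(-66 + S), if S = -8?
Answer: 11988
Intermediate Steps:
(-158 + (-29 + 25))*(-66 + S) = (-158 + (-29 + 25))*(-66 - 8) = (-158 - 4)*(-74) = -162*(-74) = 11988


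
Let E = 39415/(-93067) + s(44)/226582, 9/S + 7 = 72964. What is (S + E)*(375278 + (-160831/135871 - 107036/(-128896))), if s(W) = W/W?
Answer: -27442088962050848752236645135/172714858738810838250688 ≈ -1.5889e+5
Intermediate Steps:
S = 3/24319 (S = 9/(-7 + 72964) = 9/72957 = 9*(1/72957) = 3/24319 ≈ 0.00012336)
s(W) = 1
E = -8930636463/21087306994 (E = 39415/(-93067) + 1/226582 = 39415*(-1/93067) + 1*(1/226582) = -39415/93067 + 1/226582 = -8930636463/21087306994 ≈ -0.42351)
(S + E)*(375278 + (-160831/135871 - 107036/(-128896))) = (3/24319 - 8930636463/21087306994)*(375278 + (-160831/135871 - 107036/(-128896))) = -217120886222715*(375278 + (-160831*1/135871 - 107036*(-1/128896)))/512822218787086 = -217120886222715*(375278 + (-160831/135871 + 26759/32224))/512822218787086 = -217120886222715*(375278 - 1546846055/4378307104)/512822218787086 = -217120886222715/512822218787086*1643080786528857/4378307104 = -27442088962050848752236645135/172714858738810838250688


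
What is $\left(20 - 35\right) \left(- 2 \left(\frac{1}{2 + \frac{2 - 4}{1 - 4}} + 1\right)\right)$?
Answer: $\frac{165}{4} \approx 41.25$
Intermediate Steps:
$\left(20 - 35\right) \left(- 2 \left(\frac{1}{2 + \frac{2 - 4}{1 - 4}} + 1\right)\right) = - 15 \left(- 2 \left(\frac{1}{2 - \frac{2}{-3}} + 1\right)\right) = - 15 \left(- 2 \left(\frac{1}{2 - - \frac{2}{3}} + 1\right)\right) = - 15 \left(- 2 \left(\frac{1}{2 + \frac{2}{3}} + 1\right)\right) = - 15 \left(- 2 \left(\frac{1}{\frac{8}{3}} + 1\right)\right) = - 15 \left(- 2 \left(\frac{3}{8} + 1\right)\right) = - 15 \left(\left(-2\right) \frac{11}{8}\right) = \left(-15\right) \left(- \frac{11}{4}\right) = \frac{165}{4}$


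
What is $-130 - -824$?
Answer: $694$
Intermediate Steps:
$-130 - -824 = -130 + 824 = 694$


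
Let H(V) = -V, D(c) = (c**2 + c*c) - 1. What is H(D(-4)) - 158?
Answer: -189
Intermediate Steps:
D(c) = -1 + 2*c**2 (D(c) = (c**2 + c**2) - 1 = 2*c**2 - 1 = -1 + 2*c**2)
H(D(-4)) - 158 = -(-1 + 2*(-4)**2) - 158 = -(-1 + 2*16) - 158 = -(-1 + 32) - 158 = -1*31 - 158 = -31 - 158 = -189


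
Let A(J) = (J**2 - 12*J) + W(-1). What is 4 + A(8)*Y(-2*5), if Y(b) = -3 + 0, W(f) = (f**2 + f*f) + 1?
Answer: 91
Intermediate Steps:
W(f) = 1 + 2*f**2 (W(f) = (f**2 + f**2) + 1 = 2*f**2 + 1 = 1 + 2*f**2)
Y(b) = -3
A(J) = 3 + J**2 - 12*J (A(J) = (J**2 - 12*J) + (1 + 2*(-1)**2) = (J**2 - 12*J) + (1 + 2*1) = (J**2 - 12*J) + (1 + 2) = (J**2 - 12*J) + 3 = 3 + J**2 - 12*J)
4 + A(8)*Y(-2*5) = 4 + (3 + 8**2 - 12*8)*(-3) = 4 + (3 + 64 - 96)*(-3) = 4 - 29*(-3) = 4 + 87 = 91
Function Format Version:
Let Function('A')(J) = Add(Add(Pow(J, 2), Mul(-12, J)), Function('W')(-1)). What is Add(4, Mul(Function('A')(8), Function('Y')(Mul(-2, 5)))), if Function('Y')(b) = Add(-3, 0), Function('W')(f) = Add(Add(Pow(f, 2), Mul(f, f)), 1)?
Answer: 91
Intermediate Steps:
Function('W')(f) = Add(1, Mul(2, Pow(f, 2))) (Function('W')(f) = Add(Add(Pow(f, 2), Pow(f, 2)), 1) = Add(Mul(2, Pow(f, 2)), 1) = Add(1, Mul(2, Pow(f, 2))))
Function('Y')(b) = -3
Function('A')(J) = Add(3, Pow(J, 2), Mul(-12, J)) (Function('A')(J) = Add(Add(Pow(J, 2), Mul(-12, J)), Add(1, Mul(2, Pow(-1, 2)))) = Add(Add(Pow(J, 2), Mul(-12, J)), Add(1, Mul(2, 1))) = Add(Add(Pow(J, 2), Mul(-12, J)), Add(1, 2)) = Add(Add(Pow(J, 2), Mul(-12, J)), 3) = Add(3, Pow(J, 2), Mul(-12, J)))
Add(4, Mul(Function('A')(8), Function('Y')(Mul(-2, 5)))) = Add(4, Mul(Add(3, Pow(8, 2), Mul(-12, 8)), -3)) = Add(4, Mul(Add(3, 64, -96), -3)) = Add(4, Mul(-29, -3)) = Add(4, 87) = 91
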